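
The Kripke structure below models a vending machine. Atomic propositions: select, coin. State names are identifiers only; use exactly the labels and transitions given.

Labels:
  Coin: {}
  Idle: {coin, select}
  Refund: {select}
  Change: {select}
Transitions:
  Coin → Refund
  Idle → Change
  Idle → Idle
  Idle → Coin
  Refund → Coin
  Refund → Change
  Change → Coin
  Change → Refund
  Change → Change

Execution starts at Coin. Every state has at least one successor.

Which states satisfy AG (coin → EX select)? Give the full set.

States satisfying coin → EX select: {Coin, Idle, Refund, Change}.
States satisfying AG (coin → EX select): {Coin, Idle, Refund, Change}.

{Coin, Idle, Refund, Change}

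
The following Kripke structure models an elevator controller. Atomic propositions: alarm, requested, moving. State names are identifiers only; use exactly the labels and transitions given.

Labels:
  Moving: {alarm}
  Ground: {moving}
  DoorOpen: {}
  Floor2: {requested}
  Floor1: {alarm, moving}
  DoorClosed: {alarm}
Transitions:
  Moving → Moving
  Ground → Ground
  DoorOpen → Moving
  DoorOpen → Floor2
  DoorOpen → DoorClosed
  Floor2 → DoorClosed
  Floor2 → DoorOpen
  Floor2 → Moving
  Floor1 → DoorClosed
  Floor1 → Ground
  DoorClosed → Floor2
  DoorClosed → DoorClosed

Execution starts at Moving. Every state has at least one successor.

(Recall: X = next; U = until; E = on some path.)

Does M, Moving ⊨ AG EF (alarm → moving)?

Violated

States satisfying EF (alarm → moving): {Ground, DoorOpen, Floor2, Floor1, DoorClosed}.
States satisfying AG EF (alarm → moving): {Ground}.
Moving is reachable from Moving and violates EF (alarm → moving), so AG fails at Moving.
Moving ∉ Sat(AG EF (alarm → moving)).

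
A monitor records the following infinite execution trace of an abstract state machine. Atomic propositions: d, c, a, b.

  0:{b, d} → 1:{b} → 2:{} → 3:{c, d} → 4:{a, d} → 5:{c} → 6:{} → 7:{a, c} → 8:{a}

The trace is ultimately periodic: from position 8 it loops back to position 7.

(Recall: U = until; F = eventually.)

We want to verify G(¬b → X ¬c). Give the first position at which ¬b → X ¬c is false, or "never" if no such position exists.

2

Check ¬b → X ¬c at each position in order: 0 ✓, 1 ✓.
At position 2 the labels are {} and the next position 3 has {c, d}, so ¬b → X ¬c is false there. This is the first violation.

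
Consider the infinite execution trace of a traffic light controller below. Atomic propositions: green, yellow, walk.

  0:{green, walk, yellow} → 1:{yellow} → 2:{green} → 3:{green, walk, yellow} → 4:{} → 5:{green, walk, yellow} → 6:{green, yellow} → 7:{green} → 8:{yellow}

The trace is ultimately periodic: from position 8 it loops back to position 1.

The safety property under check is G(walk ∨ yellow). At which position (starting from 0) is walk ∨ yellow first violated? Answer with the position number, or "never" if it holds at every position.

Check walk ∨ yellow at each position in order: 0 ✓, 1 ✓.
At position 2 the labels are {green}, so walk ∨ yellow is false there. This is the first violation.

2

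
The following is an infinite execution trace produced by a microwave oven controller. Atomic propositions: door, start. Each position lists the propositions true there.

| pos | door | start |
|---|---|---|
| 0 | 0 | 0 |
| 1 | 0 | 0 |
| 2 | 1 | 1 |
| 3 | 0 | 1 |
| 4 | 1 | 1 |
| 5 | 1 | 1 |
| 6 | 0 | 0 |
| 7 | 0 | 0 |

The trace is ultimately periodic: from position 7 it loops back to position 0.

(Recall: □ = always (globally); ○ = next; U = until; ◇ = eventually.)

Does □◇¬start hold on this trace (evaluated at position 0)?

◇¬start holds at every position 0..7, and those are all positions ever visited, so □◇¬start holds.

Yes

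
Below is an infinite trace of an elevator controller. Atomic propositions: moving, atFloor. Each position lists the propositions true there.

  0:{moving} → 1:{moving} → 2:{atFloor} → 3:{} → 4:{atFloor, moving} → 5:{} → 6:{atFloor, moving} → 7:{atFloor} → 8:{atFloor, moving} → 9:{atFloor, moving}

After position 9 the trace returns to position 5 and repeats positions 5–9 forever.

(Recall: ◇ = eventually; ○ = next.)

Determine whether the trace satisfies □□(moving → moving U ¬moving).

Holds

□(moving → moving U ¬moving) holds at every position 0..9, and those are all positions ever visited, so □□(moving → moving U ¬moving) holds.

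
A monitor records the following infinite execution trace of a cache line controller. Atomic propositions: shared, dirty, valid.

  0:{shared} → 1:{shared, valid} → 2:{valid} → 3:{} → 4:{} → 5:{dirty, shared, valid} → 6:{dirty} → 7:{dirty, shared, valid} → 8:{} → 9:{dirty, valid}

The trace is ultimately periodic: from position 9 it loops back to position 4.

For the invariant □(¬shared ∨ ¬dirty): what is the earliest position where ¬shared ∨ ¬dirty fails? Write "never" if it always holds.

5

Check ¬shared ∨ ¬dirty at each position in order: 0 ✓, 1 ✓, 2 ✓, 3 ✓, 4 ✓.
At position 5 the labels are {dirty, shared, valid}, so ¬shared ∨ ¬dirty is false there. This is the first violation.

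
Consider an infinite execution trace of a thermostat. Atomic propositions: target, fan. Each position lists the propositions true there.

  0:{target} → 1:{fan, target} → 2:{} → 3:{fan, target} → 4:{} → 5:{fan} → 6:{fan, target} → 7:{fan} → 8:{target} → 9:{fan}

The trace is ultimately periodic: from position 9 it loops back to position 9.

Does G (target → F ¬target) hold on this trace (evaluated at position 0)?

target → F ¬target holds at every position 0..9, and those are all positions ever visited, so G (target → F ¬target) holds.
Positions where target holds: 0, 1, 3, 6, 8.
Check F ¬target at each: 0→ok, 1→ok, 3→ok, 6→ok, 8→ok.

Yes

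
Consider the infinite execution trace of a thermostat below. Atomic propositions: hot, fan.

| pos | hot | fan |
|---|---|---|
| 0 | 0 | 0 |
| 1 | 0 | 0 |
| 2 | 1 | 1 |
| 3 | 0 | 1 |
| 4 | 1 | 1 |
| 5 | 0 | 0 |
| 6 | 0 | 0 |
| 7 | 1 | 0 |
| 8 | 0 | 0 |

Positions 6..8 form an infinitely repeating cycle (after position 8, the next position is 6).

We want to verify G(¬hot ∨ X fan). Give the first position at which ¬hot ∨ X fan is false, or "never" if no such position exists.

4

Check ¬hot ∨ X fan at each position in order: 0 ✓, 1 ✓, 2 ✓, 3 ✓.
At position 4 the labels are {fan, hot} and the next position 5 has {}, so ¬hot ∨ X fan is false there. This is the first violation.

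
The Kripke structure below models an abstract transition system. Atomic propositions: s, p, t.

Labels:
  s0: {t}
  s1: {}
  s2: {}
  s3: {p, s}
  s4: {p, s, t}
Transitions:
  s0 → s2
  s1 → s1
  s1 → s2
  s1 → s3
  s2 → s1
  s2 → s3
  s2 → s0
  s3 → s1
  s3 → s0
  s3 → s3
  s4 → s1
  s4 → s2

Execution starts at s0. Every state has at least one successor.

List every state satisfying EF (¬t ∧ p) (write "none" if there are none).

{s0, s1, s2, s3, s4}

States satisfying ¬t ∧ p: {s3}.
States satisfying EF (¬t ∧ p): {s0, s1, s2, s3, s4}.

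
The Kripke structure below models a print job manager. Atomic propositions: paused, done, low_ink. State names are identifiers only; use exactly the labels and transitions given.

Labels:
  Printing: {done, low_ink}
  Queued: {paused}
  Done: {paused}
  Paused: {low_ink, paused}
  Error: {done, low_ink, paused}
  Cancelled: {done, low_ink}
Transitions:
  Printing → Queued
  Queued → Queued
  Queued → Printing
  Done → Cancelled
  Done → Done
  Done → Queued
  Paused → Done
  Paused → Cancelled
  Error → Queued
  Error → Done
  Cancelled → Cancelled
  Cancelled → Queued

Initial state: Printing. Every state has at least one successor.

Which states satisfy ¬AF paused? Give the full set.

States satisfying paused: {Queued, Done, Paused, Error}.
States satisfying AF paused: {Printing, Queued, Done, Paused, Error}.
States satisfying ¬AF paused: {Cancelled}.

{Cancelled}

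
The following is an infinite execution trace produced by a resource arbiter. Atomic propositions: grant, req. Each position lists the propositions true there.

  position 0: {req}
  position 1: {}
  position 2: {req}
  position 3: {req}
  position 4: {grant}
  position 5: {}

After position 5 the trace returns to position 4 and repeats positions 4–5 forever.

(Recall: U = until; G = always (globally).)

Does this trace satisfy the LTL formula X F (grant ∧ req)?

The position after 0 is 1; F (grant ∧ req) is false there.

Violated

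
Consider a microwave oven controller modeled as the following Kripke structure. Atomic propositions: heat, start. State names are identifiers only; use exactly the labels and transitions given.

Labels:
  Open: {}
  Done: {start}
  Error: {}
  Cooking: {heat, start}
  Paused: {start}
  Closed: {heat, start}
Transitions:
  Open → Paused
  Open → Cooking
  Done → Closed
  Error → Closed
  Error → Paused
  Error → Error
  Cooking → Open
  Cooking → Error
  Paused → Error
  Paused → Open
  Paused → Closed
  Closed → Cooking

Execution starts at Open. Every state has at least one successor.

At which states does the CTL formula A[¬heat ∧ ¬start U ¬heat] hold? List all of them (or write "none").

States satisfying ¬heat ∧ ¬start: {Open, Error}.
States satisfying ¬heat: {Open, Done, Error, Paused}.
States satisfying A[¬heat ∧ ¬start U ¬heat]: {Open, Done, Error, Paused}.

{Open, Done, Error, Paused}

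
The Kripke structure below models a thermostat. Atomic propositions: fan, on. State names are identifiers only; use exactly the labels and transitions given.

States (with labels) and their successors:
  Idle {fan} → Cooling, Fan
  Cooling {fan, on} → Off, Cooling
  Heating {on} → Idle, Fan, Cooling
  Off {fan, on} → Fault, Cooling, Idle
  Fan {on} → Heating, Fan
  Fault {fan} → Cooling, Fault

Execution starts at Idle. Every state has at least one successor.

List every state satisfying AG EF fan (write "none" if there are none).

States satisfying EF fan: {Idle, Cooling, Heating, Off, Fan, Fault}.
States satisfying AG EF fan: {Idle, Cooling, Heating, Off, Fan, Fault}.

{Idle, Cooling, Heating, Off, Fan, Fault}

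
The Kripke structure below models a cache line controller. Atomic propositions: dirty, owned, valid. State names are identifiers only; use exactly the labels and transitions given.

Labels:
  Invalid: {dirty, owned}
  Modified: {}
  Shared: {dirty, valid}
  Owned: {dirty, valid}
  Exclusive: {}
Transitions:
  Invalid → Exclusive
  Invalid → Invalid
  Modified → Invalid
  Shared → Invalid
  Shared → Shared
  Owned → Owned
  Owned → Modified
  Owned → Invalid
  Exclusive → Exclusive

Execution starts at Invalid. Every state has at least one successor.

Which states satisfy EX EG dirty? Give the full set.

States satisfying EG dirty: {Invalid, Shared, Owned}.
States satisfying EX EG dirty: {Invalid, Modified, Shared, Owned}.

{Invalid, Modified, Shared, Owned}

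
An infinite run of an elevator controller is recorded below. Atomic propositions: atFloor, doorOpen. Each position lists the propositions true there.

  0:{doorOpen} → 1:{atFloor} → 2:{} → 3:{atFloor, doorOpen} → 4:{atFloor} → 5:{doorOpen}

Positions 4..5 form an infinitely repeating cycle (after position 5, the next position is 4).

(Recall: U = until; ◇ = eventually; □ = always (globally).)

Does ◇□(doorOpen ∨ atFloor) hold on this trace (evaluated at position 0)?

□(doorOpen ∨ atFloor) holds at position 3, which is reachable from 0, so ◇□(doorOpen ∨ atFloor) holds.

Satisfied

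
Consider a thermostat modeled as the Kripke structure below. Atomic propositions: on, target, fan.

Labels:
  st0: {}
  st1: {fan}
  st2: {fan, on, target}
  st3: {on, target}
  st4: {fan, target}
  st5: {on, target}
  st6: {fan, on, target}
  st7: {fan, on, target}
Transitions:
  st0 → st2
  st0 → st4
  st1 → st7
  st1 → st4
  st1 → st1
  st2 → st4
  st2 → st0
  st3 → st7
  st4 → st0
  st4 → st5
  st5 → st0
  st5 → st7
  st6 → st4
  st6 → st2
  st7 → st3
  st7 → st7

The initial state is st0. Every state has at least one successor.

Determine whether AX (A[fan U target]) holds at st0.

States satisfying A[fan U target]: {st2, st3, st4, st5, st6, st7}.
States satisfying AX (A[fan U target]): {st0, st3, st6, st7}.
st0 ∈ Sat(AX (A[fan U target])).

Satisfied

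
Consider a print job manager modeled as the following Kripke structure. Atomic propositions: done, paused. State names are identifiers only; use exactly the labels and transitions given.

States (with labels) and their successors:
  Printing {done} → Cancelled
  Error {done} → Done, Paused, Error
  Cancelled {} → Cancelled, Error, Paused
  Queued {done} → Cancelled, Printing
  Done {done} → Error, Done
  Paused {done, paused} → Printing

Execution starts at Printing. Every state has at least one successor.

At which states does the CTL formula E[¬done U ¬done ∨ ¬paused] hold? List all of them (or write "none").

{Printing, Error, Cancelled, Queued, Done}

States satisfying ¬done: {Cancelled}.
States satisfying ¬done ∨ ¬paused: {Printing, Error, Cancelled, Queued, Done}.
States satisfying E[¬done U ¬done ∨ ¬paused]: {Printing, Error, Cancelled, Queued, Done}.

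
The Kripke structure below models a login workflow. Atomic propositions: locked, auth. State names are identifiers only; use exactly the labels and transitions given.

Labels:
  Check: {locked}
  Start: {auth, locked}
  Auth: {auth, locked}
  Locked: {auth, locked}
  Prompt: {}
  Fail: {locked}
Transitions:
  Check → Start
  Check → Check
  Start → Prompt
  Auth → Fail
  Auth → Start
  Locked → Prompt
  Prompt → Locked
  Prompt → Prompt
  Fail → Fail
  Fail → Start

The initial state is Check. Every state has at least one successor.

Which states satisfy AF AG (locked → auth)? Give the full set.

States satisfying AG (locked → auth): {Start, Locked, Prompt}.
States satisfying AF AG (locked → auth): {Start, Locked, Prompt}.

{Start, Locked, Prompt}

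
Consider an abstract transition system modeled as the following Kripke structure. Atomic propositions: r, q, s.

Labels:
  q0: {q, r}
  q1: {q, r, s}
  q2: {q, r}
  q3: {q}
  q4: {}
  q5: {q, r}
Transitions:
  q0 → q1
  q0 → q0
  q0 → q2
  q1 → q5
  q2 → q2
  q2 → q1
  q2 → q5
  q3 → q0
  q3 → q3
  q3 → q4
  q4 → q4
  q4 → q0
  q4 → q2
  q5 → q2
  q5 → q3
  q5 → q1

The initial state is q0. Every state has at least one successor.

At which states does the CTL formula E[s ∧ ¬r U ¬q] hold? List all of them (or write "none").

{q4}

States satisfying s ∧ ¬r: ∅.
States satisfying ¬q: {q4}.
States satisfying E[s ∧ ¬r U ¬q]: {q4}.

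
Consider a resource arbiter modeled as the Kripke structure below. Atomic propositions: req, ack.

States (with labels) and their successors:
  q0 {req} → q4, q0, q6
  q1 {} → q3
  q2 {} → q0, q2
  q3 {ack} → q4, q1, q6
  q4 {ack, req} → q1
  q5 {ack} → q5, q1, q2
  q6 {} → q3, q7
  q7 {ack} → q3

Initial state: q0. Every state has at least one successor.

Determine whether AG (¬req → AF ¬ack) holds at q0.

States satisfying ¬req → AF ¬ack: {q0, q1, q2, q3, q4, q6, q7}.
States satisfying AG (¬req → AF ¬ack): {q0, q1, q2, q3, q4, q6, q7}.
Every state reachable from q0 satisfies ¬req → AF ¬ack.
q0 ∈ Sat(AG (¬req → AF ¬ack)).

Satisfied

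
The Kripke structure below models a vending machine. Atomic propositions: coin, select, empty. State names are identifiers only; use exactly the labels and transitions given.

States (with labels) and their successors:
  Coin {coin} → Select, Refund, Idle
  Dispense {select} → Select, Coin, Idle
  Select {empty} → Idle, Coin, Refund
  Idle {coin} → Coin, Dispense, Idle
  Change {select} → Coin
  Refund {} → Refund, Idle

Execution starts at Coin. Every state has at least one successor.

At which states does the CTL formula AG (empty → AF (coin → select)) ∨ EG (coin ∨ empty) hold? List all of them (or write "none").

{Coin, Dispense, Select, Idle, Change, Refund}

States satisfying empty → AF (coin → select): {Coin, Dispense, Select, Idle, Change, Refund}.
States satisfying AG (empty → AF (coin → select)): {Coin, Dispense, Select, Idle, Change, Refund}.
States satisfying coin ∨ empty: {Coin, Select, Idle}.
States satisfying EG (coin ∨ empty): {Coin, Select, Idle}.
States satisfying AG (empty → AF (coin → select)) ∨ EG (coin ∨ empty): {Coin, Dispense, Select, Idle, Change, Refund}.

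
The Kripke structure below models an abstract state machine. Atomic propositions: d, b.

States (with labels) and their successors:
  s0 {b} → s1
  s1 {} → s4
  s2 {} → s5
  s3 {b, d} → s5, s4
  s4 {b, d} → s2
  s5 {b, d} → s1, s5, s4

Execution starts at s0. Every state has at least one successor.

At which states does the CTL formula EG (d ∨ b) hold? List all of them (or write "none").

States satisfying d ∨ b: {s0, s3, s4, s5}.
States satisfying EG (d ∨ b): {s3, s5}.

{s3, s5}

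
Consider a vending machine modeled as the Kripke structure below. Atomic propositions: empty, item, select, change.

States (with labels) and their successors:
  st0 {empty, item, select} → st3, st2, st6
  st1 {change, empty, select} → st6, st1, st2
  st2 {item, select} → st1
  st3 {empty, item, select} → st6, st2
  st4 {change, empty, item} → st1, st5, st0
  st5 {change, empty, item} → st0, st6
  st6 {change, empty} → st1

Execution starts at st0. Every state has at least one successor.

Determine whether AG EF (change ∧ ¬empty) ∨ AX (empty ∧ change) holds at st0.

States satisfying EF (change ∧ ¬empty): ∅.
States satisfying AG EF (change ∧ ¬empty): ∅.
States satisfying empty ∧ change: {st1, st4, st5, st6}.
States satisfying AX (empty ∧ change): {st2, st6}.
States satisfying AG EF (change ∧ ¬empty) ∨ AX (empty ∧ change): {st2, st6}.
st0 ∉ Sat(AG EF (change ∧ ¬empty) ∨ AX (empty ∧ change)).

Violated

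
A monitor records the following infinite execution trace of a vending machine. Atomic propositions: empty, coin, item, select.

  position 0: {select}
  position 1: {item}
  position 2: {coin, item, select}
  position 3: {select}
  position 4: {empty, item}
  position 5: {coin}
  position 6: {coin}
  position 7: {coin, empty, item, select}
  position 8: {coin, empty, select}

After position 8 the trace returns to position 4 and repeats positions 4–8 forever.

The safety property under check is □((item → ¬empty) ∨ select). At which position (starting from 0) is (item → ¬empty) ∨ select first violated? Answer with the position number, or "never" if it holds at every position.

4

Check (item → ¬empty) ∨ select at each position in order: 0 ✓, 1 ✓, 2 ✓, 3 ✓.
At position 4 the labels are {empty, item}, so (item → ¬empty) ∨ select is false there. This is the first violation.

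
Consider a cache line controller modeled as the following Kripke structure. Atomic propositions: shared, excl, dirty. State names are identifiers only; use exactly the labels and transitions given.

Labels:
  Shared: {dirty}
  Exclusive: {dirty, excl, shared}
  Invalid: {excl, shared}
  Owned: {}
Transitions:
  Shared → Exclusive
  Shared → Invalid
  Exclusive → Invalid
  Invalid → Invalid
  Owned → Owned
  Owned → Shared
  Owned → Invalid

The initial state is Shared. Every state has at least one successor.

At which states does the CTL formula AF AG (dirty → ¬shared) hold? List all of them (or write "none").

{Shared, Exclusive, Invalid}

States satisfying AG (dirty → ¬shared): {Invalid}.
States satisfying AF AG (dirty → ¬shared): {Shared, Exclusive, Invalid}.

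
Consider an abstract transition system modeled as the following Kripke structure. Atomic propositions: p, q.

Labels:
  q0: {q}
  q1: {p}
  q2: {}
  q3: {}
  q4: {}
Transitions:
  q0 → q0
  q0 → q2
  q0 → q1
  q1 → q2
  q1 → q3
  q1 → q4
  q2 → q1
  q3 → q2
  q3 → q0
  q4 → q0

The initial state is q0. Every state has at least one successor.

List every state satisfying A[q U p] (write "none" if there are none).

{q1}

States satisfying q: {q0}.
States satisfying p: {q1}.
States satisfying A[q U p]: {q1}.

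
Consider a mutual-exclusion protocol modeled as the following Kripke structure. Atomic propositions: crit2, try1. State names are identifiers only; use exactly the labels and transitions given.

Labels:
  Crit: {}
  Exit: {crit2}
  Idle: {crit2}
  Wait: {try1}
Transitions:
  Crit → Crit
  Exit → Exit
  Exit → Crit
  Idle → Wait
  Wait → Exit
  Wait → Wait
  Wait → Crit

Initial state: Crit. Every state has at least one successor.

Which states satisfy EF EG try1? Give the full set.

States satisfying EG try1: {Wait}.
States satisfying EF EG try1: {Idle, Wait}.

{Idle, Wait}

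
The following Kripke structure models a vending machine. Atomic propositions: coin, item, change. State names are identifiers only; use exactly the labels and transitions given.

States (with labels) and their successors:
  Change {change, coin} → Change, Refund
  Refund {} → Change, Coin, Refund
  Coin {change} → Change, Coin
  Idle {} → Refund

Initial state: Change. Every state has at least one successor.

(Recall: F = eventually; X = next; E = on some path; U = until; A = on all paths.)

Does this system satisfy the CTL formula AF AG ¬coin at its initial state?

No

States satisfying AG ¬coin: ∅.
States satisfying AF AG ¬coin: ∅.
There is a path from Change along which AG ¬coin never holds.
Change ∉ Sat(AF AG ¬coin).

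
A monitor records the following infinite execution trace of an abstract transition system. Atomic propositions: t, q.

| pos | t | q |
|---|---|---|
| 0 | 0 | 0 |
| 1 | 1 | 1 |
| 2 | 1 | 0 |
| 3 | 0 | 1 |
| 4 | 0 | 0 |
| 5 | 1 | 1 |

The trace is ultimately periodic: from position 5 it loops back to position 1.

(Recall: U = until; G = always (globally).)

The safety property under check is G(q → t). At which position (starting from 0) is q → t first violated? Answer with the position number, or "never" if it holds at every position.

Check q → t at each position in order: 0 ✓, 1 ✓, 2 ✓.
At position 3 the labels are {q}, so q → t is false there. This is the first violation.

3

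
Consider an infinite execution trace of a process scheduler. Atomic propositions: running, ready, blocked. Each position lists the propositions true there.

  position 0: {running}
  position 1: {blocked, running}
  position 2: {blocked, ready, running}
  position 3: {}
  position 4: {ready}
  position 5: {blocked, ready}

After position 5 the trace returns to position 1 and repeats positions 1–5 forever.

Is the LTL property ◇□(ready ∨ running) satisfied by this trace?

Does not hold

□(ready ∨ running) is false at every position 0..5, so it never becomes true and ◇□(ready ∨ running) fails.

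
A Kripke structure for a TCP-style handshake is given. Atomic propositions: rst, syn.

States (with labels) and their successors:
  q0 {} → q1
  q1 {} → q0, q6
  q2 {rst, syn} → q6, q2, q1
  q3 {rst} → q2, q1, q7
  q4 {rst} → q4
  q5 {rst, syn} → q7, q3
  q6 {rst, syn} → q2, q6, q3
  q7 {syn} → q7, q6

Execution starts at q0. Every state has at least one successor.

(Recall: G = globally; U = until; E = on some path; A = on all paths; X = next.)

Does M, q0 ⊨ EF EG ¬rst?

Yes

States satisfying EG ¬rst: {q0, q1, q7}.
States satisfying EF EG ¬rst: {q0, q1, q2, q3, q5, q6, q7}.
Some path from q0 reaches a state where EG ¬rst holds.
q0 ∈ Sat(EF EG ¬rst).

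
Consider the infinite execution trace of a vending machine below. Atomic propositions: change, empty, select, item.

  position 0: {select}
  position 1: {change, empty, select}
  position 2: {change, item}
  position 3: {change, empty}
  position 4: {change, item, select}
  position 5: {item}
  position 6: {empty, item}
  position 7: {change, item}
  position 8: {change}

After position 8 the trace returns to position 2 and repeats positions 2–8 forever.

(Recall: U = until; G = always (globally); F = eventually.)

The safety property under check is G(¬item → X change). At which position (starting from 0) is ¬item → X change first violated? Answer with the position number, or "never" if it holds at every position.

never

¬item → X change holds at every position 0..8, and those are all the positions the trace ever visits, so the invariant G(¬item → X change) is never violated.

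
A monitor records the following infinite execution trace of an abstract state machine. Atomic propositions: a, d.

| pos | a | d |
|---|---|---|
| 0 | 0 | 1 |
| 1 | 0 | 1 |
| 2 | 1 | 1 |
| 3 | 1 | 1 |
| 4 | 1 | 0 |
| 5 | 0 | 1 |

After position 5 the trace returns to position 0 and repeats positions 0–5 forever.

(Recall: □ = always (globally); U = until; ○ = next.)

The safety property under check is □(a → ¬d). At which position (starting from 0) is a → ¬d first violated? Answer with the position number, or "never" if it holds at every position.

2

Check a → ¬d at each position in order: 0 ✓, 1 ✓.
At position 2 the labels are {a, d}, so a → ¬d is false there. This is the first violation.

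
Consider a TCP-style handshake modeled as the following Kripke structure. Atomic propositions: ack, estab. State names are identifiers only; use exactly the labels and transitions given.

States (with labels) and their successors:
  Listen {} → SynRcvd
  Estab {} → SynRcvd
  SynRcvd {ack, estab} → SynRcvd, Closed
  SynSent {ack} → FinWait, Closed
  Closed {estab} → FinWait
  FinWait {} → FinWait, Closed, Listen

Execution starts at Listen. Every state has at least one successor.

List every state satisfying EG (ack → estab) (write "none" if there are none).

States satisfying ack → estab: {Listen, Estab, SynRcvd, Closed, FinWait}.
States satisfying EG (ack → estab): {Listen, Estab, SynRcvd, Closed, FinWait}.

{Listen, Estab, SynRcvd, Closed, FinWait}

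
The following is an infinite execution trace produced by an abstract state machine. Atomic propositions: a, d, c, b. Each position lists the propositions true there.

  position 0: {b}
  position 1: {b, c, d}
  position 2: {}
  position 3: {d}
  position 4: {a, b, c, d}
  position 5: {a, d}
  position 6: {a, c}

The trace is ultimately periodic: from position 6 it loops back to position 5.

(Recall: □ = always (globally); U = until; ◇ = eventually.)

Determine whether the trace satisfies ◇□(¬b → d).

□(¬b → d) is false at every position 0..6, so it never becomes true and ◇□(¬b → d) fails.

Violated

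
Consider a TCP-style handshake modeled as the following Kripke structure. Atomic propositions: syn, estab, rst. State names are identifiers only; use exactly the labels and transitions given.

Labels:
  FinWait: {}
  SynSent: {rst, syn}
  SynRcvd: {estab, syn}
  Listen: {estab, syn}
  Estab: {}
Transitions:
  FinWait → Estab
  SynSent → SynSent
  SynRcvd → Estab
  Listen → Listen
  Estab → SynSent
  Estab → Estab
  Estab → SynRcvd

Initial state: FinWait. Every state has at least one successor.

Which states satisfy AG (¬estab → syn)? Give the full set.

{SynSent, Listen}

States satisfying ¬estab → syn: {SynSent, SynRcvd, Listen}.
States satisfying AG (¬estab → syn): {SynSent, Listen}.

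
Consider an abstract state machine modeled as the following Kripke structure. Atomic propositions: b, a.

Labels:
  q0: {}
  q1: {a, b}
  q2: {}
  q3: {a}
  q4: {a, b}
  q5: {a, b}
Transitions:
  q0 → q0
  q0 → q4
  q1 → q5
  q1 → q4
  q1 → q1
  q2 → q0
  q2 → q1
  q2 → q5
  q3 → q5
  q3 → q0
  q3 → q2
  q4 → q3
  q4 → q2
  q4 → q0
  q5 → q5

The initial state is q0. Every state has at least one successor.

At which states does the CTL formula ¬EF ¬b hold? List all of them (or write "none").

States satisfying ¬b: {q0, q2, q3}.
States satisfying EF ¬b: {q0, q1, q2, q3, q4}.
States satisfying ¬EF ¬b: {q5}.

{q5}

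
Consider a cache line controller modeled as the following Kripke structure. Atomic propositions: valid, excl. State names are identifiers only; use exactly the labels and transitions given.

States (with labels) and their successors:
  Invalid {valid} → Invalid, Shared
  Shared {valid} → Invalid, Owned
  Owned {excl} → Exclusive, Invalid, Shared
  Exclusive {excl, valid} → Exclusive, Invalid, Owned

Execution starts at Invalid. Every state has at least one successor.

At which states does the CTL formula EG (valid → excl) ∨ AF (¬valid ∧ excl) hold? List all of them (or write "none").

{Owned, Exclusive}

States satisfying valid → excl: {Owned, Exclusive}.
States satisfying EG (valid → excl): {Owned, Exclusive}.
States satisfying ¬valid ∧ excl: {Owned}.
States satisfying AF (¬valid ∧ excl): {Owned}.
States satisfying EG (valid → excl) ∨ AF (¬valid ∧ excl): {Owned, Exclusive}.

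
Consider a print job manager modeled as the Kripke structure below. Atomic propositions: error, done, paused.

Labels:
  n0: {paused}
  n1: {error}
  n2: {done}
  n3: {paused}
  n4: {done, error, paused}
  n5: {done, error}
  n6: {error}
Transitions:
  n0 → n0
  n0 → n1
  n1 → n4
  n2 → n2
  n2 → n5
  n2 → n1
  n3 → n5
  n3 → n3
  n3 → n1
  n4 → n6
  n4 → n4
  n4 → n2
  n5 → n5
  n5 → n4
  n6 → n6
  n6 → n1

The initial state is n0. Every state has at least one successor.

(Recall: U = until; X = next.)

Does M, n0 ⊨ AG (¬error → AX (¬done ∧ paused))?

States satisfying ¬error → AX (¬done ∧ paused): {n1, n4, n5, n6}.
States satisfying AG (¬error → AX (¬done ∧ paused)): ∅.
n0 is reachable from n0 and violates ¬error → AX (¬done ∧ paused), so AG fails at n0.
n0 ∉ Sat(AG (¬error → AX (¬done ∧ paused))).

Violated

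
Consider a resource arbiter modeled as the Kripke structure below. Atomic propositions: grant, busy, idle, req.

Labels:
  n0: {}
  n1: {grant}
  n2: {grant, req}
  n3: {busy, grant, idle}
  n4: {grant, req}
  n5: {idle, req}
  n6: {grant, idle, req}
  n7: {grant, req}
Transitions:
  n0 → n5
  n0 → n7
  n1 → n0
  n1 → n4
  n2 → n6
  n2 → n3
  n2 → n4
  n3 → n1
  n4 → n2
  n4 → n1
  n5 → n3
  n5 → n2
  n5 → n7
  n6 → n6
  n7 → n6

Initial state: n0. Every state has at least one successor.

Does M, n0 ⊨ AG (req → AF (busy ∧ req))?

States satisfying req → AF (busy ∧ req): {n0, n1, n3}.
States satisfying AG (req → AF (busy ∧ req)): ∅.
n2 is reachable from n0 and violates req → AF (busy ∧ req), so AG fails at n0.
n0 ∉ Sat(AG (req → AF (busy ∧ req))).

Does not hold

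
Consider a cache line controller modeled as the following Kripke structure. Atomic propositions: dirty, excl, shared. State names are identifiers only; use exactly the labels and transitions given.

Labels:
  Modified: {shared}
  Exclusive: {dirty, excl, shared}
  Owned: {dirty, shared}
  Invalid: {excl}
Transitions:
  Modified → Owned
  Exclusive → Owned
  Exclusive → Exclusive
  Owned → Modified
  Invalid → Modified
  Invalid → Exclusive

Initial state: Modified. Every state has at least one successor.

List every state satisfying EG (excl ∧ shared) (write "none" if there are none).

{Exclusive}

States satisfying excl ∧ shared: {Exclusive}.
States satisfying EG (excl ∧ shared): {Exclusive}.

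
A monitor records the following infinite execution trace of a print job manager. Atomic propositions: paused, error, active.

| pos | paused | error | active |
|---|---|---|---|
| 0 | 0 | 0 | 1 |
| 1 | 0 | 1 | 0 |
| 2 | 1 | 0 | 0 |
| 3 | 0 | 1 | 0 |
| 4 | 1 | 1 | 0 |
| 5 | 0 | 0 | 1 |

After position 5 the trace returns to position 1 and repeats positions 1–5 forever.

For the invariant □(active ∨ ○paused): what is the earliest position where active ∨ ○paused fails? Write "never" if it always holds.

Check active ∨ ○paused at each position in order: 0 ✓, 1 ✓.
At position 2 the labels are {paused} and the next position 3 has {error}, so active ∨ ○paused is false there. This is the first violation.

2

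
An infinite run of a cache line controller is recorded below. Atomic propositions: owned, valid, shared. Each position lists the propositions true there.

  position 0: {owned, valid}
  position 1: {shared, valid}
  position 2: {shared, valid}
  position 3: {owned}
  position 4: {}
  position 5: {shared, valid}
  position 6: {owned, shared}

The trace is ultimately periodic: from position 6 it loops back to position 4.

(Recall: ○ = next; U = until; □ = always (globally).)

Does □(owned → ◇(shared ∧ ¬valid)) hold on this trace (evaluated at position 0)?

owned → ◇(shared ∧ ¬valid) holds at every position 0..6, and those are all positions ever visited, so □(owned → ◇(shared ∧ ¬valid)) holds.
Positions where owned holds: 0, 3, 6.
Check ◇(shared ∧ ¬valid) at each: 0→ok, 3→ok, 6→ok.

Yes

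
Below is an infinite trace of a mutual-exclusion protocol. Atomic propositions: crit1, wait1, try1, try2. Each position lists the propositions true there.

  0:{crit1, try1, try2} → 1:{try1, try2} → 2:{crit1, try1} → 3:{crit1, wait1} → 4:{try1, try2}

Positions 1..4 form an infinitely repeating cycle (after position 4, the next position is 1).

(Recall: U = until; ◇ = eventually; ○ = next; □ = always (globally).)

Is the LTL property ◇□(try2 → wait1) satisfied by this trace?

Violated

□(try2 → wait1) is false at every position 0..4, so it never becomes true and ◇□(try2 → wait1) fails.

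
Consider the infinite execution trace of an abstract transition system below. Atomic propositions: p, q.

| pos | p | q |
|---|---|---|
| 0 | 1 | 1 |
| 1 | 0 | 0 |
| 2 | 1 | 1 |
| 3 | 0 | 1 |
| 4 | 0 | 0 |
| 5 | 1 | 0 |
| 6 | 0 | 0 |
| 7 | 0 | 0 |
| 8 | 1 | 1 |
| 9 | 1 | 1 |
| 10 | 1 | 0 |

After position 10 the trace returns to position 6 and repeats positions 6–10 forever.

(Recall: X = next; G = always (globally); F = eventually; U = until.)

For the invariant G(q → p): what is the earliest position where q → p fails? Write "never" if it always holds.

Check q → p at each position in order: 0 ✓, 1 ✓, 2 ✓.
At position 3 the labels are {q}, so q → p is false there. This is the first violation.

3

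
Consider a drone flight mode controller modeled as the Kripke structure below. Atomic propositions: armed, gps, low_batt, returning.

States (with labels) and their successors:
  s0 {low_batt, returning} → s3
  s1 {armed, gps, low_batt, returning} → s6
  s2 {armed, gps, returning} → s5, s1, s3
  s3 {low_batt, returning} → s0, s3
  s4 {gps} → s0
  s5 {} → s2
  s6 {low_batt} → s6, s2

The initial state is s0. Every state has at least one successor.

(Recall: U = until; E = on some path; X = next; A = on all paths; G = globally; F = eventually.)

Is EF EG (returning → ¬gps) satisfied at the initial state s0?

States satisfying EG (returning → ¬gps): {s0, s3, s4, s6}.
States satisfying EF EG (returning → ¬gps): {s0, s1, s2, s3, s4, s5, s6}.
Some path from s0 reaches a state where EG (returning → ¬gps) holds.
s0 ∈ Sat(EF EG (returning → ¬gps)).

Yes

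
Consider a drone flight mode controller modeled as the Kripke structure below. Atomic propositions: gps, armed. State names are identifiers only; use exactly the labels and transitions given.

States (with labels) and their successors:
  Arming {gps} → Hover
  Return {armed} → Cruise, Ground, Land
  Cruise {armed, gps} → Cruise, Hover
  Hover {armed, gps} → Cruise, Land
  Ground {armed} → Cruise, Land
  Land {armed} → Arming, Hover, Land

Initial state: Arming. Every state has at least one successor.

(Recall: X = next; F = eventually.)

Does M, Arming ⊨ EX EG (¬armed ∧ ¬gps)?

States satisfying EG (¬armed ∧ ¬gps): ∅.
States satisfying EX EG (¬armed ∧ ¬gps): ∅.
No suitable path/successor from Arming witnesses the formula.
Arming ∉ Sat(EX EG (¬armed ∧ ¬gps)).

Violated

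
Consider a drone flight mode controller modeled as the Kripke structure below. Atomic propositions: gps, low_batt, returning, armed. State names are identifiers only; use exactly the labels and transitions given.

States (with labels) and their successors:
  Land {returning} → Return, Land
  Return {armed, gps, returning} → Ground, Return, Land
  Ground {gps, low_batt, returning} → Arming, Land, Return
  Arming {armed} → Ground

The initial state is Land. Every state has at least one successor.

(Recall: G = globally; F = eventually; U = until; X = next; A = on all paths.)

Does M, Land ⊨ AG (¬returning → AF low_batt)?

Satisfied

States satisfying ¬returning → AF low_batt: {Land, Return, Ground, Arming}.
States satisfying AG (¬returning → AF low_batt): {Land, Return, Ground, Arming}.
Every state reachable from Land satisfies ¬returning → AF low_batt.
Land ∈ Sat(AG (¬returning → AF low_batt)).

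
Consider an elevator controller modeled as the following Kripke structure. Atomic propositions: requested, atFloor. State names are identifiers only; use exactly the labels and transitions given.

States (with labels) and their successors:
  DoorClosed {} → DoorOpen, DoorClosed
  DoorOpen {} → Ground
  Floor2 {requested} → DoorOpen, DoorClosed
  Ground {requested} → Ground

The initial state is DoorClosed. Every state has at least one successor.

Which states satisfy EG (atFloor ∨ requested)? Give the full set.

States satisfying atFloor ∨ requested: {Floor2, Ground}.
States satisfying EG (atFloor ∨ requested): {Ground}.

{Ground}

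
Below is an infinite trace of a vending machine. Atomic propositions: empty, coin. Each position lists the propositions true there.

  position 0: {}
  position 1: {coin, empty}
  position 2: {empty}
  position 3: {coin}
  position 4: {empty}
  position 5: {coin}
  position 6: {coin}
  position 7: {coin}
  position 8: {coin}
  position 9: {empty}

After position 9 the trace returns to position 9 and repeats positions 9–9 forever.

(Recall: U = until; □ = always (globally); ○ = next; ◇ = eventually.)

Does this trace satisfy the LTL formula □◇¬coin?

◇¬coin holds at every position 0..9, and those are all positions ever visited, so □◇¬coin holds.

Holds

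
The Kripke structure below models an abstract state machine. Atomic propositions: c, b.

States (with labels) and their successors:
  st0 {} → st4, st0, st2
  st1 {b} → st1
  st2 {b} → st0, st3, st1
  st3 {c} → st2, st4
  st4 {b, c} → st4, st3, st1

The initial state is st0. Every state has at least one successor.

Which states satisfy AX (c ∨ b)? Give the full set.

States satisfying c ∨ b: {st1, st2, st3, st4}.
States satisfying AX (c ∨ b): {st1, st3, st4}.

{st1, st3, st4}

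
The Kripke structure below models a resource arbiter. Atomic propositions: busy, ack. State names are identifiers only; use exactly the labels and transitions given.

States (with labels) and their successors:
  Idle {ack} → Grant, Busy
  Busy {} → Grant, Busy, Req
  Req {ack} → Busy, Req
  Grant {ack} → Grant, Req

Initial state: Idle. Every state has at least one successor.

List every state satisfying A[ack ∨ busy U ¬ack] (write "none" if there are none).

States satisfying ack ∨ busy: {Idle, Req, Grant}.
States satisfying ¬ack: {Busy}.
States satisfying A[ack ∨ busy U ¬ack]: {Busy}.

{Busy}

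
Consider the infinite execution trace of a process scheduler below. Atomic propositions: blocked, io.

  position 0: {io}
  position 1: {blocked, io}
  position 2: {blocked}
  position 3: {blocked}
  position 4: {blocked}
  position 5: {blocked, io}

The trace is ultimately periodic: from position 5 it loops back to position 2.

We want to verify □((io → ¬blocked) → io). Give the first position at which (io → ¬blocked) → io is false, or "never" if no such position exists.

Check (io → ¬blocked) → io at each position in order: 0 ✓, 1 ✓.
At position 2 the labels are {blocked}, so (io → ¬blocked) → io is false there. This is the first violation.

2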